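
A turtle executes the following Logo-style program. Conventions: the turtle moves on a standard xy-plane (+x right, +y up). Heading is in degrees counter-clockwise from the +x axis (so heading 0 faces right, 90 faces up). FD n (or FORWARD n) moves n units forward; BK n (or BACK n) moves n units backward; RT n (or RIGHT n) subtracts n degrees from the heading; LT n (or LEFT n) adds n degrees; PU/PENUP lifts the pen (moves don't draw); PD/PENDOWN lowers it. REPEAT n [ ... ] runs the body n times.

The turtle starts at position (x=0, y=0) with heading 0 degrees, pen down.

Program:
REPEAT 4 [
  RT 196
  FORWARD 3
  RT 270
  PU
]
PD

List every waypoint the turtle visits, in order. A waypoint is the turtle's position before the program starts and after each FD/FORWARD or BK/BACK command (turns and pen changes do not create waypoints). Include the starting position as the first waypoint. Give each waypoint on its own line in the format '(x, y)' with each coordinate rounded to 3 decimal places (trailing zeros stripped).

Executing turtle program step by step:
Start: pos=(0,0), heading=0, pen down
REPEAT 4 [
  -- iteration 1/4 --
  RT 196: heading 0 -> 164
  FD 3: (0,0) -> (-2.884,0.827) [heading=164, draw]
  RT 270: heading 164 -> 254
  PU: pen up
  -- iteration 2/4 --
  RT 196: heading 254 -> 58
  FD 3: (-2.884,0.827) -> (-1.294,3.371) [heading=58, move]
  RT 270: heading 58 -> 148
  PU: pen up
  -- iteration 3/4 --
  RT 196: heading 148 -> 312
  FD 3: (-1.294,3.371) -> (0.713,1.142) [heading=312, move]
  RT 270: heading 312 -> 42
  PU: pen up
  -- iteration 4/4 --
  RT 196: heading 42 -> 206
  FD 3: (0.713,1.142) -> (-1.983,-0.173) [heading=206, move]
  RT 270: heading 206 -> 296
  PU: pen up
]
PD: pen down
Final: pos=(-1.983,-0.173), heading=296, 1 segment(s) drawn
Waypoints (5 total):
(0, 0)
(-2.884, 0.827)
(-1.294, 3.371)
(0.713, 1.142)
(-1.983, -0.173)

Answer: (0, 0)
(-2.884, 0.827)
(-1.294, 3.371)
(0.713, 1.142)
(-1.983, -0.173)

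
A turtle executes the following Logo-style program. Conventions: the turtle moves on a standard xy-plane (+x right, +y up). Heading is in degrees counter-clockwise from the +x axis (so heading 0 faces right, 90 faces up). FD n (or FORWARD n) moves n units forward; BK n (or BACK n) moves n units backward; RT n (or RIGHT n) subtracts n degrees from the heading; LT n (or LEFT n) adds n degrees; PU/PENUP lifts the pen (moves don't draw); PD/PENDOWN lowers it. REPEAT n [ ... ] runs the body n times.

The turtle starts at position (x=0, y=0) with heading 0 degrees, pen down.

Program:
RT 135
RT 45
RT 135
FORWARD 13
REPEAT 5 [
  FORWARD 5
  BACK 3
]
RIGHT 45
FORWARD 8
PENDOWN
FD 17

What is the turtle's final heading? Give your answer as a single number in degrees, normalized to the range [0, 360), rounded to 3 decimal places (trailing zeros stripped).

Executing turtle program step by step:
Start: pos=(0,0), heading=0, pen down
RT 135: heading 0 -> 225
RT 45: heading 225 -> 180
RT 135: heading 180 -> 45
FD 13: (0,0) -> (9.192,9.192) [heading=45, draw]
REPEAT 5 [
  -- iteration 1/5 --
  FD 5: (9.192,9.192) -> (12.728,12.728) [heading=45, draw]
  BK 3: (12.728,12.728) -> (10.607,10.607) [heading=45, draw]
  -- iteration 2/5 --
  FD 5: (10.607,10.607) -> (14.142,14.142) [heading=45, draw]
  BK 3: (14.142,14.142) -> (12.021,12.021) [heading=45, draw]
  -- iteration 3/5 --
  FD 5: (12.021,12.021) -> (15.556,15.556) [heading=45, draw]
  BK 3: (15.556,15.556) -> (13.435,13.435) [heading=45, draw]
  -- iteration 4/5 --
  FD 5: (13.435,13.435) -> (16.971,16.971) [heading=45, draw]
  BK 3: (16.971,16.971) -> (14.849,14.849) [heading=45, draw]
  -- iteration 5/5 --
  FD 5: (14.849,14.849) -> (18.385,18.385) [heading=45, draw]
  BK 3: (18.385,18.385) -> (16.263,16.263) [heading=45, draw]
]
RT 45: heading 45 -> 0
FD 8: (16.263,16.263) -> (24.263,16.263) [heading=0, draw]
PD: pen down
FD 17: (24.263,16.263) -> (41.263,16.263) [heading=0, draw]
Final: pos=(41.263,16.263), heading=0, 13 segment(s) drawn

Answer: 0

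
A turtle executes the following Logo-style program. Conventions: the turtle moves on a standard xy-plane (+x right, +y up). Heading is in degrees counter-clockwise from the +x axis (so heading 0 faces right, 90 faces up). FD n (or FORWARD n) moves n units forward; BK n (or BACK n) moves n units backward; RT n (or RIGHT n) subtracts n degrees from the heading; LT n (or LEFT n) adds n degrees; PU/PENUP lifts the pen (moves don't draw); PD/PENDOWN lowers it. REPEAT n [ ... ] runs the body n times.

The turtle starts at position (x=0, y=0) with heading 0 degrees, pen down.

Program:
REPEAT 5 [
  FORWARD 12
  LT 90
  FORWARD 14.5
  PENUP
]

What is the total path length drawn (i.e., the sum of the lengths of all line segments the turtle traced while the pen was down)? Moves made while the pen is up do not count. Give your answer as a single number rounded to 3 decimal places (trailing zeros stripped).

Executing turtle program step by step:
Start: pos=(0,0), heading=0, pen down
REPEAT 5 [
  -- iteration 1/5 --
  FD 12: (0,0) -> (12,0) [heading=0, draw]
  LT 90: heading 0 -> 90
  FD 14.5: (12,0) -> (12,14.5) [heading=90, draw]
  PU: pen up
  -- iteration 2/5 --
  FD 12: (12,14.5) -> (12,26.5) [heading=90, move]
  LT 90: heading 90 -> 180
  FD 14.5: (12,26.5) -> (-2.5,26.5) [heading=180, move]
  PU: pen up
  -- iteration 3/5 --
  FD 12: (-2.5,26.5) -> (-14.5,26.5) [heading=180, move]
  LT 90: heading 180 -> 270
  FD 14.5: (-14.5,26.5) -> (-14.5,12) [heading=270, move]
  PU: pen up
  -- iteration 4/5 --
  FD 12: (-14.5,12) -> (-14.5,0) [heading=270, move]
  LT 90: heading 270 -> 0
  FD 14.5: (-14.5,0) -> (0,0) [heading=0, move]
  PU: pen up
  -- iteration 5/5 --
  FD 12: (0,0) -> (12,0) [heading=0, move]
  LT 90: heading 0 -> 90
  FD 14.5: (12,0) -> (12,14.5) [heading=90, move]
  PU: pen up
]
Final: pos=(12,14.5), heading=90, 2 segment(s) drawn

Segment lengths:
  seg 1: (0,0) -> (12,0), length = 12
  seg 2: (12,0) -> (12,14.5), length = 14.5
Total = 26.5

Answer: 26.5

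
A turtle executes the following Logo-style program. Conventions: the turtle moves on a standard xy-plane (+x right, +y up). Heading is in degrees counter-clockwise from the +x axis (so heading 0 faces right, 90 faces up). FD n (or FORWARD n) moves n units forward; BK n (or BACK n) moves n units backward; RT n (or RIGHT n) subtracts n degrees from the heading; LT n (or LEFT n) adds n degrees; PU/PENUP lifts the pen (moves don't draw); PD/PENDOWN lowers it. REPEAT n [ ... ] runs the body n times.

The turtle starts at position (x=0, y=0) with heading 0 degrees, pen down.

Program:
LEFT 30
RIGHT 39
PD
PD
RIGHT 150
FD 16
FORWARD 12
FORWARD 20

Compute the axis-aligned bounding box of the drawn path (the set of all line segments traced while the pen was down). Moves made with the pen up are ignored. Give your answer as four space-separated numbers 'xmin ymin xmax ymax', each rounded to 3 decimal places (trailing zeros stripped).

Executing turtle program step by step:
Start: pos=(0,0), heading=0, pen down
LT 30: heading 0 -> 30
RT 39: heading 30 -> 351
PD: pen down
PD: pen down
RT 150: heading 351 -> 201
FD 16: (0,0) -> (-14.937,-5.734) [heading=201, draw]
FD 12: (-14.937,-5.734) -> (-26.14,-10.034) [heading=201, draw]
FD 20: (-26.14,-10.034) -> (-44.812,-17.202) [heading=201, draw]
Final: pos=(-44.812,-17.202), heading=201, 3 segment(s) drawn

Segment endpoints: x in {-44.812, -26.14, -14.937, 0}, y in {-17.202, -10.034, -5.734, 0}
xmin=-44.812, ymin=-17.202, xmax=0, ymax=0

Answer: -44.812 -17.202 0 0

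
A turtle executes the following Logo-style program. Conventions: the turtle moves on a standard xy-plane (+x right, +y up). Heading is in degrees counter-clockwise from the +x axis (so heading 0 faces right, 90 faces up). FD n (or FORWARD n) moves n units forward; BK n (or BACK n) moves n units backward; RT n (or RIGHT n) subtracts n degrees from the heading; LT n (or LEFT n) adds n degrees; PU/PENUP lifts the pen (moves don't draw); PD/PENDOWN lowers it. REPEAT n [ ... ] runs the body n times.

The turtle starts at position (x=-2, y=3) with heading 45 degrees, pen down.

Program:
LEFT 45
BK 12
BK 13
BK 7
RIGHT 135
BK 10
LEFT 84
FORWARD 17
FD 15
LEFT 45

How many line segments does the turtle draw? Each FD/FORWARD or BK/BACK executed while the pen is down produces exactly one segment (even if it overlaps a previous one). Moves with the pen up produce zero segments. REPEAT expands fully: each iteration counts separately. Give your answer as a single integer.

Answer: 6

Derivation:
Executing turtle program step by step:
Start: pos=(-2,3), heading=45, pen down
LT 45: heading 45 -> 90
BK 12: (-2,3) -> (-2,-9) [heading=90, draw]
BK 13: (-2,-9) -> (-2,-22) [heading=90, draw]
BK 7: (-2,-22) -> (-2,-29) [heading=90, draw]
RT 135: heading 90 -> 315
BK 10: (-2,-29) -> (-9.071,-21.929) [heading=315, draw]
LT 84: heading 315 -> 39
FD 17: (-9.071,-21.929) -> (4.14,-11.23) [heading=39, draw]
FD 15: (4.14,-11.23) -> (15.798,-1.791) [heading=39, draw]
LT 45: heading 39 -> 84
Final: pos=(15.798,-1.791), heading=84, 6 segment(s) drawn
Segments drawn: 6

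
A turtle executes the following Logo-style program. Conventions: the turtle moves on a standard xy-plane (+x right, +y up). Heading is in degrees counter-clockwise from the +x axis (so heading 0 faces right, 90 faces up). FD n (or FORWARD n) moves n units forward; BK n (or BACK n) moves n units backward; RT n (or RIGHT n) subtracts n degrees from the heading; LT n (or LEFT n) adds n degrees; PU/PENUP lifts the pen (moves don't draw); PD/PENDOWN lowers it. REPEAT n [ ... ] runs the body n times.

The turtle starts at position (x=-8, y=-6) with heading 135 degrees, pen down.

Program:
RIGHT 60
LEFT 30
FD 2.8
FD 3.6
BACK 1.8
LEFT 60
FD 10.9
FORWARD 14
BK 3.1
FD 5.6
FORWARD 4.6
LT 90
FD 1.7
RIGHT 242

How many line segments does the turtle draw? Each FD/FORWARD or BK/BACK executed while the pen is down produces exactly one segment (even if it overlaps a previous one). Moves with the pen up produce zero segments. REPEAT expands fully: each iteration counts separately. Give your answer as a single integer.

Executing turtle program step by step:
Start: pos=(-8,-6), heading=135, pen down
RT 60: heading 135 -> 75
LT 30: heading 75 -> 105
FD 2.8: (-8,-6) -> (-8.725,-3.295) [heading=105, draw]
FD 3.6: (-8.725,-3.295) -> (-9.656,0.182) [heading=105, draw]
BK 1.8: (-9.656,0.182) -> (-9.191,-1.557) [heading=105, draw]
LT 60: heading 105 -> 165
FD 10.9: (-9.191,-1.557) -> (-19.719,1.264) [heading=165, draw]
FD 14: (-19.719,1.264) -> (-33.242,4.888) [heading=165, draw]
BK 3.1: (-33.242,4.888) -> (-30.248,4.086) [heading=165, draw]
FD 5.6: (-30.248,4.086) -> (-35.657,5.535) [heading=165, draw]
FD 4.6: (-35.657,5.535) -> (-40.1,6.725) [heading=165, draw]
LT 90: heading 165 -> 255
FD 1.7: (-40.1,6.725) -> (-40.54,5.083) [heading=255, draw]
RT 242: heading 255 -> 13
Final: pos=(-40.54,5.083), heading=13, 9 segment(s) drawn
Segments drawn: 9

Answer: 9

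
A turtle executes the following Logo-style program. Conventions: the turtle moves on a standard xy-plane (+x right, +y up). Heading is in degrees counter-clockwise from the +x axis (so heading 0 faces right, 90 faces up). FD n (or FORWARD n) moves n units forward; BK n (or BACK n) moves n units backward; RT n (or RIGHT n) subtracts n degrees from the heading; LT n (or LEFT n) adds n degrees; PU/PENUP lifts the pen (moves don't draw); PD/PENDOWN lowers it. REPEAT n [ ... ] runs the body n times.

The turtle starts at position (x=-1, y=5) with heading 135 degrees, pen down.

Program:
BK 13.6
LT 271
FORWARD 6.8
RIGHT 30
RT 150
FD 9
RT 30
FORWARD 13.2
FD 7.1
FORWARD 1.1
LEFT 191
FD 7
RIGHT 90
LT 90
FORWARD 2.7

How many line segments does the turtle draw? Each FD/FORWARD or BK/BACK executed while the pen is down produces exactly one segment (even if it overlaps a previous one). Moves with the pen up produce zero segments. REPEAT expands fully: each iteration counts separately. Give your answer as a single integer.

Answer: 8

Derivation:
Executing turtle program step by step:
Start: pos=(-1,5), heading=135, pen down
BK 13.6: (-1,5) -> (8.617,-4.617) [heading=135, draw]
LT 271: heading 135 -> 46
FD 6.8: (8.617,-4.617) -> (13.34,0.275) [heading=46, draw]
RT 30: heading 46 -> 16
RT 150: heading 16 -> 226
FD 9: (13.34,0.275) -> (7.088,-6.199) [heading=226, draw]
RT 30: heading 226 -> 196
FD 13.2: (7.088,-6.199) -> (-5.6,-9.838) [heading=196, draw]
FD 7.1: (-5.6,-9.838) -> (-12.425,-11.795) [heading=196, draw]
FD 1.1: (-12.425,-11.795) -> (-13.483,-12.098) [heading=196, draw]
LT 191: heading 196 -> 27
FD 7: (-13.483,-12.098) -> (-7.246,-8.92) [heading=27, draw]
RT 90: heading 27 -> 297
LT 90: heading 297 -> 27
FD 2.7: (-7.246,-8.92) -> (-4.84,-7.694) [heading=27, draw]
Final: pos=(-4.84,-7.694), heading=27, 8 segment(s) drawn
Segments drawn: 8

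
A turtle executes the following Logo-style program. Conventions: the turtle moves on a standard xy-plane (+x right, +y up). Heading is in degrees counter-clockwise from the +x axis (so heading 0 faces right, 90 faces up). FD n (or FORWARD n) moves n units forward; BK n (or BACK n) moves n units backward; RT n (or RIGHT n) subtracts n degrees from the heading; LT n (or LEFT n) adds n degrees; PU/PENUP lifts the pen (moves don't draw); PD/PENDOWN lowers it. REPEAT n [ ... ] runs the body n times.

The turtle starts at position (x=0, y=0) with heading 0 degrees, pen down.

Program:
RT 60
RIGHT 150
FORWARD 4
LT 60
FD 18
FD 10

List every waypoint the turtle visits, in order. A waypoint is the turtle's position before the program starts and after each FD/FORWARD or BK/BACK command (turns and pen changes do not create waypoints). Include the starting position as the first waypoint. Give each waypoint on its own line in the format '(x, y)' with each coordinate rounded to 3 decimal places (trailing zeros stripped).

Executing turtle program step by step:
Start: pos=(0,0), heading=0, pen down
RT 60: heading 0 -> 300
RT 150: heading 300 -> 150
FD 4: (0,0) -> (-3.464,2) [heading=150, draw]
LT 60: heading 150 -> 210
FD 18: (-3.464,2) -> (-19.053,-7) [heading=210, draw]
FD 10: (-19.053,-7) -> (-27.713,-12) [heading=210, draw]
Final: pos=(-27.713,-12), heading=210, 3 segment(s) drawn
Waypoints (4 total):
(0, 0)
(-3.464, 2)
(-19.053, -7)
(-27.713, -12)

Answer: (0, 0)
(-3.464, 2)
(-19.053, -7)
(-27.713, -12)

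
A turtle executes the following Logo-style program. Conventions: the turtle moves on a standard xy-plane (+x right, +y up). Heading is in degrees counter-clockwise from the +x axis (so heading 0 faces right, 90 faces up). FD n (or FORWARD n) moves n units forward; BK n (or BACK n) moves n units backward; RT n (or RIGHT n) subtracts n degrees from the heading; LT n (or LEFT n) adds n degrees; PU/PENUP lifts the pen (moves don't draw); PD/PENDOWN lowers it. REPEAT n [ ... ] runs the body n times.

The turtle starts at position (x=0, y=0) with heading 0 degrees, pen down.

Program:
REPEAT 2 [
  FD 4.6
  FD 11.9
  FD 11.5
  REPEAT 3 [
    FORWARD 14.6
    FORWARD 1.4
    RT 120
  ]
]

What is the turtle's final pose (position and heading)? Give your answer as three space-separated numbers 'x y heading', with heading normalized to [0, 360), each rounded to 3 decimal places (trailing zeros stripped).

Executing turtle program step by step:
Start: pos=(0,0), heading=0, pen down
REPEAT 2 [
  -- iteration 1/2 --
  FD 4.6: (0,0) -> (4.6,0) [heading=0, draw]
  FD 11.9: (4.6,0) -> (16.5,0) [heading=0, draw]
  FD 11.5: (16.5,0) -> (28,0) [heading=0, draw]
  REPEAT 3 [
    -- iteration 1/3 --
    FD 14.6: (28,0) -> (42.6,0) [heading=0, draw]
    FD 1.4: (42.6,0) -> (44,0) [heading=0, draw]
    RT 120: heading 0 -> 240
    -- iteration 2/3 --
    FD 14.6: (44,0) -> (36.7,-12.644) [heading=240, draw]
    FD 1.4: (36.7,-12.644) -> (36,-13.856) [heading=240, draw]
    RT 120: heading 240 -> 120
    -- iteration 3/3 --
    FD 14.6: (36,-13.856) -> (28.7,-1.212) [heading=120, draw]
    FD 1.4: (28.7,-1.212) -> (28,0) [heading=120, draw]
    RT 120: heading 120 -> 0
  ]
  -- iteration 2/2 --
  FD 4.6: (28,0) -> (32.6,0) [heading=0, draw]
  FD 11.9: (32.6,0) -> (44.5,0) [heading=0, draw]
  FD 11.5: (44.5,0) -> (56,0) [heading=0, draw]
  REPEAT 3 [
    -- iteration 1/3 --
    FD 14.6: (56,0) -> (70.6,0) [heading=0, draw]
    FD 1.4: (70.6,0) -> (72,0) [heading=0, draw]
    RT 120: heading 0 -> 240
    -- iteration 2/3 --
    FD 14.6: (72,0) -> (64.7,-12.644) [heading=240, draw]
    FD 1.4: (64.7,-12.644) -> (64,-13.856) [heading=240, draw]
    RT 120: heading 240 -> 120
    -- iteration 3/3 --
    FD 14.6: (64,-13.856) -> (56.7,-1.212) [heading=120, draw]
    FD 1.4: (56.7,-1.212) -> (56,0) [heading=120, draw]
    RT 120: heading 120 -> 0
  ]
]
Final: pos=(56,0), heading=0, 18 segment(s) drawn

Answer: 56 0 0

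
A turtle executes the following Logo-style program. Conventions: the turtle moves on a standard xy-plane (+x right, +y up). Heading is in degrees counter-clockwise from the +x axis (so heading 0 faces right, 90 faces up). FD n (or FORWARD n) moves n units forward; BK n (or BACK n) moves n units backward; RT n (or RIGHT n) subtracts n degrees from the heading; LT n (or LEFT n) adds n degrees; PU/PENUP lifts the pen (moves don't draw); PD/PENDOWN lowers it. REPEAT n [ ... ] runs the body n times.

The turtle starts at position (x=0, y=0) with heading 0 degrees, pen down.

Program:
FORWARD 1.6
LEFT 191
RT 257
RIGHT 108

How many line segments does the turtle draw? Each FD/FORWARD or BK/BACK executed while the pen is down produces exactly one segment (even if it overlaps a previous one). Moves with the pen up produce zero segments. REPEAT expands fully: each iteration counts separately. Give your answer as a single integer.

Answer: 1

Derivation:
Executing turtle program step by step:
Start: pos=(0,0), heading=0, pen down
FD 1.6: (0,0) -> (1.6,0) [heading=0, draw]
LT 191: heading 0 -> 191
RT 257: heading 191 -> 294
RT 108: heading 294 -> 186
Final: pos=(1.6,0), heading=186, 1 segment(s) drawn
Segments drawn: 1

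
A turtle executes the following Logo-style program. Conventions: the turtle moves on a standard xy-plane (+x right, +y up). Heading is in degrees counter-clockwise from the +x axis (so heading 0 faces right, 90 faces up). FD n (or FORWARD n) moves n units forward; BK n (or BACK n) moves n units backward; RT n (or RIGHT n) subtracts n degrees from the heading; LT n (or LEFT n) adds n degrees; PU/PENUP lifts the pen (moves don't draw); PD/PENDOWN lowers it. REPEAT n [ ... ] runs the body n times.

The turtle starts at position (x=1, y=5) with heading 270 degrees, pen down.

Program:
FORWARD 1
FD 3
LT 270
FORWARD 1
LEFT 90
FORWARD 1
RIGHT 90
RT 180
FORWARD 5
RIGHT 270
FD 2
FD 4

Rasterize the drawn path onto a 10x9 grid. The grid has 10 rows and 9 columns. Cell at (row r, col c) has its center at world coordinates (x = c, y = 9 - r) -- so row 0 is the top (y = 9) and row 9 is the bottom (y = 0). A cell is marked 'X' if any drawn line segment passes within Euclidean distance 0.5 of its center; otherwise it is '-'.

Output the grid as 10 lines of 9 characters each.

Answer: ---------
---------
---------
-----X---
-X---X---
-X---X---
-X---X---
-X---X---
XX---X---
XXXXXX---

Derivation:
Segment 0: (1,5) -> (1,4)
Segment 1: (1,4) -> (1,1)
Segment 2: (1,1) -> (-0,1)
Segment 3: (-0,1) -> (-0,0)
Segment 4: (-0,0) -> (5,-0)
Segment 5: (5,-0) -> (5,2)
Segment 6: (5,2) -> (5,6)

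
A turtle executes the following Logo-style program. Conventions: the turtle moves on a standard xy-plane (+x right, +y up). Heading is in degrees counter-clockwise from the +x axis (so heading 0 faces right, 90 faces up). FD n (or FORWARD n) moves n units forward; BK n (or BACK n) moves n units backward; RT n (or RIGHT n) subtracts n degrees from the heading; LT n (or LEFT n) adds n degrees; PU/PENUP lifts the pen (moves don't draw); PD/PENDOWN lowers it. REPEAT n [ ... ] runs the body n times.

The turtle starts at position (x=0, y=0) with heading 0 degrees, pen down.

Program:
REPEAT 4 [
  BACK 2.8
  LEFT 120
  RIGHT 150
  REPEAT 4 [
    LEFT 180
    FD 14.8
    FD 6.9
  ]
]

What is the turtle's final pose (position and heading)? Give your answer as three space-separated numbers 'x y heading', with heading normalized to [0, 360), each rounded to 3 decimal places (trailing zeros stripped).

Executing turtle program step by step:
Start: pos=(0,0), heading=0, pen down
REPEAT 4 [
  -- iteration 1/4 --
  BK 2.8: (0,0) -> (-2.8,0) [heading=0, draw]
  LT 120: heading 0 -> 120
  RT 150: heading 120 -> 330
  REPEAT 4 [
    -- iteration 1/4 --
    LT 180: heading 330 -> 150
    FD 14.8: (-2.8,0) -> (-15.617,7.4) [heading=150, draw]
    FD 6.9: (-15.617,7.4) -> (-21.593,10.85) [heading=150, draw]
    -- iteration 2/4 --
    LT 180: heading 150 -> 330
    FD 14.8: (-21.593,10.85) -> (-8.776,3.45) [heading=330, draw]
    FD 6.9: (-8.776,3.45) -> (-2.8,0) [heading=330, draw]
    -- iteration 3/4 --
    LT 180: heading 330 -> 150
    FD 14.8: (-2.8,0) -> (-15.617,7.4) [heading=150, draw]
    FD 6.9: (-15.617,7.4) -> (-21.593,10.85) [heading=150, draw]
    -- iteration 4/4 --
    LT 180: heading 150 -> 330
    FD 14.8: (-21.593,10.85) -> (-8.776,3.45) [heading=330, draw]
    FD 6.9: (-8.776,3.45) -> (-2.8,0) [heading=330, draw]
  ]
  -- iteration 2/4 --
  BK 2.8: (-2.8,0) -> (-5.225,1.4) [heading=330, draw]
  LT 120: heading 330 -> 90
  RT 150: heading 90 -> 300
  REPEAT 4 [
    -- iteration 1/4 --
    LT 180: heading 300 -> 120
    FD 14.8: (-5.225,1.4) -> (-12.625,14.217) [heading=120, draw]
    FD 6.9: (-12.625,14.217) -> (-16.075,20.193) [heading=120, draw]
    -- iteration 2/4 --
    LT 180: heading 120 -> 300
    FD 14.8: (-16.075,20.193) -> (-8.675,7.376) [heading=300, draw]
    FD 6.9: (-8.675,7.376) -> (-5.225,1.4) [heading=300, draw]
    -- iteration 3/4 --
    LT 180: heading 300 -> 120
    FD 14.8: (-5.225,1.4) -> (-12.625,14.217) [heading=120, draw]
    FD 6.9: (-12.625,14.217) -> (-16.075,20.193) [heading=120, draw]
    -- iteration 4/4 --
    LT 180: heading 120 -> 300
    FD 14.8: (-16.075,20.193) -> (-8.675,7.376) [heading=300, draw]
    FD 6.9: (-8.675,7.376) -> (-5.225,1.4) [heading=300, draw]
  ]
  -- iteration 3/4 --
  BK 2.8: (-5.225,1.4) -> (-6.625,3.825) [heading=300, draw]
  LT 120: heading 300 -> 60
  RT 150: heading 60 -> 270
  REPEAT 4 [
    -- iteration 1/4 --
    LT 180: heading 270 -> 90
    FD 14.8: (-6.625,3.825) -> (-6.625,18.625) [heading=90, draw]
    FD 6.9: (-6.625,18.625) -> (-6.625,25.525) [heading=90, draw]
    -- iteration 2/4 --
    LT 180: heading 90 -> 270
    FD 14.8: (-6.625,25.525) -> (-6.625,10.725) [heading=270, draw]
    FD 6.9: (-6.625,10.725) -> (-6.625,3.825) [heading=270, draw]
    -- iteration 3/4 --
    LT 180: heading 270 -> 90
    FD 14.8: (-6.625,3.825) -> (-6.625,18.625) [heading=90, draw]
    FD 6.9: (-6.625,18.625) -> (-6.625,25.525) [heading=90, draw]
    -- iteration 4/4 --
    LT 180: heading 90 -> 270
    FD 14.8: (-6.625,25.525) -> (-6.625,10.725) [heading=270, draw]
    FD 6.9: (-6.625,10.725) -> (-6.625,3.825) [heading=270, draw]
  ]
  -- iteration 4/4 --
  BK 2.8: (-6.625,3.825) -> (-6.625,6.625) [heading=270, draw]
  LT 120: heading 270 -> 30
  RT 150: heading 30 -> 240
  REPEAT 4 [
    -- iteration 1/4 --
    LT 180: heading 240 -> 60
    FD 14.8: (-6.625,6.625) -> (0.775,19.442) [heading=60, draw]
    FD 6.9: (0.775,19.442) -> (4.225,25.418) [heading=60, draw]
    -- iteration 2/4 --
    LT 180: heading 60 -> 240
    FD 14.8: (4.225,25.418) -> (-3.175,12.6) [heading=240, draw]
    FD 6.9: (-3.175,12.6) -> (-6.625,6.625) [heading=240, draw]
    -- iteration 3/4 --
    LT 180: heading 240 -> 60
    FD 14.8: (-6.625,6.625) -> (0.775,19.442) [heading=60, draw]
    FD 6.9: (0.775,19.442) -> (4.225,25.418) [heading=60, draw]
    -- iteration 4/4 --
    LT 180: heading 60 -> 240
    FD 14.8: (4.225,25.418) -> (-3.175,12.6) [heading=240, draw]
    FD 6.9: (-3.175,12.6) -> (-6.625,6.625) [heading=240, draw]
  ]
]
Final: pos=(-6.625,6.625), heading=240, 36 segment(s) drawn

Answer: -6.625 6.625 240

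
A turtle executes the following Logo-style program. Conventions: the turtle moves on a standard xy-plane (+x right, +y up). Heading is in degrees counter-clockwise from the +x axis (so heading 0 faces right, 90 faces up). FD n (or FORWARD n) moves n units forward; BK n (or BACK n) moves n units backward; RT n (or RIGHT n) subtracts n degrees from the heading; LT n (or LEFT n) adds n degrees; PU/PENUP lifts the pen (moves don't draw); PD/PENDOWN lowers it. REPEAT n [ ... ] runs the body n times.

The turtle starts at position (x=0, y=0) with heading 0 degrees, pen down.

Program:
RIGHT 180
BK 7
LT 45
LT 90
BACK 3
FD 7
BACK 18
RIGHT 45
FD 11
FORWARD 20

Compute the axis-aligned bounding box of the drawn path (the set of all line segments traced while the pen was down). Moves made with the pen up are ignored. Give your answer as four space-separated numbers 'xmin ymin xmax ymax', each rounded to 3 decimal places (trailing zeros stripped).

Executing turtle program step by step:
Start: pos=(0,0), heading=0, pen down
RT 180: heading 0 -> 180
BK 7: (0,0) -> (7,0) [heading=180, draw]
LT 45: heading 180 -> 225
LT 90: heading 225 -> 315
BK 3: (7,0) -> (4.879,2.121) [heading=315, draw]
FD 7: (4.879,2.121) -> (9.828,-2.828) [heading=315, draw]
BK 18: (9.828,-2.828) -> (-2.899,9.899) [heading=315, draw]
RT 45: heading 315 -> 270
FD 11: (-2.899,9.899) -> (-2.899,-1.101) [heading=270, draw]
FD 20: (-2.899,-1.101) -> (-2.899,-21.101) [heading=270, draw]
Final: pos=(-2.899,-21.101), heading=270, 6 segment(s) drawn

Segment endpoints: x in {-2.899, -2.899, -2.899, 0, 4.879, 7, 9.828}, y in {-21.101, -2.828, -1.101, 0, 0, 2.121, 9.899}
xmin=-2.899, ymin=-21.101, xmax=9.828, ymax=9.899

Answer: -2.899 -21.101 9.828 9.899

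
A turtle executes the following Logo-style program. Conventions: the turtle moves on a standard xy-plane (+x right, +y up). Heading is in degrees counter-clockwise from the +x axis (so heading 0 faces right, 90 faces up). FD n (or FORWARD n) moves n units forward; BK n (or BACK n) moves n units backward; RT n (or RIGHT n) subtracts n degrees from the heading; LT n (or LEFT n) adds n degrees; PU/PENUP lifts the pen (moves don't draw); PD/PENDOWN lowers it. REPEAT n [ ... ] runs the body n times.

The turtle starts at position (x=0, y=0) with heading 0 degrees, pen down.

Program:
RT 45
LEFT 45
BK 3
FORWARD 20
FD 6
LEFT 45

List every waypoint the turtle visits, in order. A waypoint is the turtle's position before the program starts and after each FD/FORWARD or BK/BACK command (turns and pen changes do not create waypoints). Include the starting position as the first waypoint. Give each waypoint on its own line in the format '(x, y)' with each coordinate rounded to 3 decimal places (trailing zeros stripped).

Executing turtle program step by step:
Start: pos=(0,0), heading=0, pen down
RT 45: heading 0 -> 315
LT 45: heading 315 -> 0
BK 3: (0,0) -> (-3,0) [heading=0, draw]
FD 20: (-3,0) -> (17,0) [heading=0, draw]
FD 6: (17,0) -> (23,0) [heading=0, draw]
LT 45: heading 0 -> 45
Final: pos=(23,0), heading=45, 3 segment(s) drawn
Waypoints (4 total):
(0, 0)
(-3, 0)
(17, 0)
(23, 0)

Answer: (0, 0)
(-3, 0)
(17, 0)
(23, 0)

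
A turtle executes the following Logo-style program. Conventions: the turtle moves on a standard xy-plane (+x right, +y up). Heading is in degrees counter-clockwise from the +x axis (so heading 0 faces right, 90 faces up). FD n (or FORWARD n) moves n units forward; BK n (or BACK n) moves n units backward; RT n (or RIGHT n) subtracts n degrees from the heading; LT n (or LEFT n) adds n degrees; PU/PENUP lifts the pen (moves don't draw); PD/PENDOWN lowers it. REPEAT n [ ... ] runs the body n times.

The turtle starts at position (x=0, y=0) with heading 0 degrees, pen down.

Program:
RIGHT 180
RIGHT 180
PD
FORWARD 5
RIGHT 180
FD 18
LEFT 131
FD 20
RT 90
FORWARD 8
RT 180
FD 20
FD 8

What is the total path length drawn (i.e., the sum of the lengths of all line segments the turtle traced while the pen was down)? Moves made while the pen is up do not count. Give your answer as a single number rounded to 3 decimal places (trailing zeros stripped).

Executing turtle program step by step:
Start: pos=(0,0), heading=0, pen down
RT 180: heading 0 -> 180
RT 180: heading 180 -> 0
PD: pen down
FD 5: (0,0) -> (5,0) [heading=0, draw]
RT 180: heading 0 -> 180
FD 18: (5,0) -> (-13,0) [heading=180, draw]
LT 131: heading 180 -> 311
FD 20: (-13,0) -> (0.121,-15.094) [heading=311, draw]
RT 90: heading 311 -> 221
FD 8: (0.121,-15.094) -> (-5.916,-20.343) [heading=221, draw]
RT 180: heading 221 -> 41
FD 20: (-5.916,-20.343) -> (9.178,-7.221) [heading=41, draw]
FD 8: (9.178,-7.221) -> (15.215,-1.973) [heading=41, draw]
Final: pos=(15.215,-1.973), heading=41, 6 segment(s) drawn

Segment lengths:
  seg 1: (0,0) -> (5,0), length = 5
  seg 2: (5,0) -> (-13,0), length = 18
  seg 3: (-13,0) -> (0.121,-15.094), length = 20
  seg 4: (0.121,-15.094) -> (-5.916,-20.343), length = 8
  seg 5: (-5.916,-20.343) -> (9.178,-7.221), length = 20
  seg 6: (9.178,-7.221) -> (15.215,-1.973), length = 8
Total = 79

Answer: 79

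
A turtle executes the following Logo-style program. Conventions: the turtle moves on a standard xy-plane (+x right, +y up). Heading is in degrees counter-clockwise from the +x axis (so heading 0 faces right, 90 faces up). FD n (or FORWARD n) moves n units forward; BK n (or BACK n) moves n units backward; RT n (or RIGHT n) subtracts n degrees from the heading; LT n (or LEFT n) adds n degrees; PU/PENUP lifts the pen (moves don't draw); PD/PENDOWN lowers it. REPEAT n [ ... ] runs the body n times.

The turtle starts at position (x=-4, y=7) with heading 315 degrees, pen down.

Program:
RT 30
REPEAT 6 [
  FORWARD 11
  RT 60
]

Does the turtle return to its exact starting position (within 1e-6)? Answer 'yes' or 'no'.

Executing turtle program step by step:
Start: pos=(-4,7), heading=315, pen down
RT 30: heading 315 -> 285
REPEAT 6 [
  -- iteration 1/6 --
  FD 11: (-4,7) -> (-1.153,-3.625) [heading=285, draw]
  RT 60: heading 285 -> 225
  -- iteration 2/6 --
  FD 11: (-1.153,-3.625) -> (-8.931,-11.403) [heading=225, draw]
  RT 60: heading 225 -> 165
  -- iteration 3/6 --
  FD 11: (-8.931,-11.403) -> (-19.556,-8.556) [heading=165, draw]
  RT 60: heading 165 -> 105
  -- iteration 4/6 --
  FD 11: (-19.556,-8.556) -> (-22.403,2.069) [heading=105, draw]
  RT 60: heading 105 -> 45
  -- iteration 5/6 --
  FD 11: (-22.403,2.069) -> (-14.625,9.847) [heading=45, draw]
  RT 60: heading 45 -> 345
  -- iteration 6/6 --
  FD 11: (-14.625,9.847) -> (-4,7) [heading=345, draw]
  RT 60: heading 345 -> 285
]
Final: pos=(-4,7), heading=285, 6 segment(s) drawn

Start position: (-4, 7)
Final position: (-4, 7)
Distance = 0; < 1e-6 -> CLOSED

Answer: yes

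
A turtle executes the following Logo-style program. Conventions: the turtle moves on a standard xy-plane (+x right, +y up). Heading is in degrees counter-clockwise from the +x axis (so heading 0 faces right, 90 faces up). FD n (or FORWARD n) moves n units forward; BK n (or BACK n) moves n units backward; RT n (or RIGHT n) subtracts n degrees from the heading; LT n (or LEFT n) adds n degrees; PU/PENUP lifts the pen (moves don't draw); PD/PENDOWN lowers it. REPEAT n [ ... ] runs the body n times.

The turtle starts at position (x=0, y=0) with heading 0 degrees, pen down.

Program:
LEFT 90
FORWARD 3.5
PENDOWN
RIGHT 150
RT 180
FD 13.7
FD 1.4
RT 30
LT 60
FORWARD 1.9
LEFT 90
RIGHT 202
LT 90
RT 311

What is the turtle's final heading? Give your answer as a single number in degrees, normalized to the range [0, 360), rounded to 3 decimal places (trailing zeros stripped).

Answer: 177

Derivation:
Executing turtle program step by step:
Start: pos=(0,0), heading=0, pen down
LT 90: heading 0 -> 90
FD 3.5: (0,0) -> (0,3.5) [heading=90, draw]
PD: pen down
RT 150: heading 90 -> 300
RT 180: heading 300 -> 120
FD 13.7: (0,3.5) -> (-6.85,15.365) [heading=120, draw]
FD 1.4: (-6.85,15.365) -> (-7.55,16.577) [heading=120, draw]
RT 30: heading 120 -> 90
LT 60: heading 90 -> 150
FD 1.9: (-7.55,16.577) -> (-9.195,17.527) [heading=150, draw]
LT 90: heading 150 -> 240
RT 202: heading 240 -> 38
LT 90: heading 38 -> 128
RT 311: heading 128 -> 177
Final: pos=(-9.195,17.527), heading=177, 4 segment(s) drawn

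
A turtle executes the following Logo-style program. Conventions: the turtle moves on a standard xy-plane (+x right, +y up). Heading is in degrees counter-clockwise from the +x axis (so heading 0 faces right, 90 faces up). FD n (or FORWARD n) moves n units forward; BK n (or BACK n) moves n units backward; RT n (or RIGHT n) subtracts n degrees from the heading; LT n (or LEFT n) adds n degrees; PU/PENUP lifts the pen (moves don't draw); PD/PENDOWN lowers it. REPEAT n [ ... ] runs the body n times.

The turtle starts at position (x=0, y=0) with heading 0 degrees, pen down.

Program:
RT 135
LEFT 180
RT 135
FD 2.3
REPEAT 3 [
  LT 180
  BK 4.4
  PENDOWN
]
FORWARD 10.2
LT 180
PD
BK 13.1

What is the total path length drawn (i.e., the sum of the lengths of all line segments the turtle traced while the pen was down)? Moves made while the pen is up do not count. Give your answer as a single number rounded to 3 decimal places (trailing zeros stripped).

Answer: 38.8

Derivation:
Executing turtle program step by step:
Start: pos=(0,0), heading=0, pen down
RT 135: heading 0 -> 225
LT 180: heading 225 -> 45
RT 135: heading 45 -> 270
FD 2.3: (0,0) -> (0,-2.3) [heading=270, draw]
REPEAT 3 [
  -- iteration 1/3 --
  LT 180: heading 270 -> 90
  BK 4.4: (0,-2.3) -> (0,-6.7) [heading=90, draw]
  PD: pen down
  -- iteration 2/3 --
  LT 180: heading 90 -> 270
  BK 4.4: (0,-6.7) -> (0,-2.3) [heading=270, draw]
  PD: pen down
  -- iteration 3/3 --
  LT 180: heading 270 -> 90
  BK 4.4: (0,-2.3) -> (0,-6.7) [heading=90, draw]
  PD: pen down
]
FD 10.2: (0,-6.7) -> (0,3.5) [heading=90, draw]
LT 180: heading 90 -> 270
PD: pen down
BK 13.1: (0,3.5) -> (0,16.6) [heading=270, draw]
Final: pos=(0,16.6), heading=270, 6 segment(s) drawn

Segment lengths:
  seg 1: (0,0) -> (0,-2.3), length = 2.3
  seg 2: (0,-2.3) -> (0,-6.7), length = 4.4
  seg 3: (0,-6.7) -> (0,-2.3), length = 4.4
  seg 4: (0,-2.3) -> (0,-6.7), length = 4.4
  seg 5: (0,-6.7) -> (0,3.5), length = 10.2
  seg 6: (0,3.5) -> (0,16.6), length = 13.1
Total = 38.8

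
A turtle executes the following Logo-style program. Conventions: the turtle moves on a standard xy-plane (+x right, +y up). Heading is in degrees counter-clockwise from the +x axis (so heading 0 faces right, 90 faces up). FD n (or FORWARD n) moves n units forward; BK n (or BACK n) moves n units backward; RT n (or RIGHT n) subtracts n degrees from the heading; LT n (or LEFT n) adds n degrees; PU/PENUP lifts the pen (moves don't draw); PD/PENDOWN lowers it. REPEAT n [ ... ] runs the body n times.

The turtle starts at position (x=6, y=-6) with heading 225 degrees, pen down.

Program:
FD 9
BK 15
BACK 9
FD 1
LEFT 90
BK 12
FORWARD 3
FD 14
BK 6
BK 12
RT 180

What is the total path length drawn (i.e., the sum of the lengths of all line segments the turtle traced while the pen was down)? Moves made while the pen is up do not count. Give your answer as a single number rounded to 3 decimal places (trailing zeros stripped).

Answer: 81

Derivation:
Executing turtle program step by step:
Start: pos=(6,-6), heading=225, pen down
FD 9: (6,-6) -> (-0.364,-12.364) [heading=225, draw]
BK 15: (-0.364,-12.364) -> (10.243,-1.757) [heading=225, draw]
BK 9: (10.243,-1.757) -> (16.607,4.607) [heading=225, draw]
FD 1: (16.607,4.607) -> (15.899,3.899) [heading=225, draw]
LT 90: heading 225 -> 315
BK 12: (15.899,3.899) -> (7.414,12.385) [heading=315, draw]
FD 3: (7.414,12.385) -> (9.536,10.263) [heading=315, draw]
FD 14: (9.536,10.263) -> (19.435,0.364) [heading=315, draw]
BK 6: (19.435,0.364) -> (15.192,4.607) [heading=315, draw]
BK 12: (15.192,4.607) -> (6.707,13.092) [heading=315, draw]
RT 180: heading 315 -> 135
Final: pos=(6.707,13.092), heading=135, 9 segment(s) drawn

Segment lengths:
  seg 1: (6,-6) -> (-0.364,-12.364), length = 9
  seg 2: (-0.364,-12.364) -> (10.243,-1.757), length = 15
  seg 3: (10.243,-1.757) -> (16.607,4.607), length = 9
  seg 4: (16.607,4.607) -> (15.899,3.899), length = 1
  seg 5: (15.899,3.899) -> (7.414,12.385), length = 12
  seg 6: (7.414,12.385) -> (9.536,10.263), length = 3
  seg 7: (9.536,10.263) -> (19.435,0.364), length = 14
  seg 8: (19.435,0.364) -> (15.192,4.607), length = 6
  seg 9: (15.192,4.607) -> (6.707,13.092), length = 12
Total = 81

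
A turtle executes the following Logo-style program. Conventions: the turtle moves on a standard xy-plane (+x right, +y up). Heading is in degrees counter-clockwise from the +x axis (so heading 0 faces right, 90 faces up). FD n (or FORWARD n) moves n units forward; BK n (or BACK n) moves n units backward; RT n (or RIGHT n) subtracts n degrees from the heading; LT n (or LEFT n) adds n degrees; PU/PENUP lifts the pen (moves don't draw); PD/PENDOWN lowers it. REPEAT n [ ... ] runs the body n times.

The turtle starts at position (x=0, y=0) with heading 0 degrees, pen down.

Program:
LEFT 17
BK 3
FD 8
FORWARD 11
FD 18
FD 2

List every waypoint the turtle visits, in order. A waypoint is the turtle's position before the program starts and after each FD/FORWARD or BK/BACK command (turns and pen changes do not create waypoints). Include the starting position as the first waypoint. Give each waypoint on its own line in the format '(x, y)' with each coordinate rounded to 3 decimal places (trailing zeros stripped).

Answer: (0, 0)
(-2.869, -0.877)
(4.782, 1.462)
(15.301, 4.678)
(32.514, 9.941)
(34.427, 10.525)

Derivation:
Executing turtle program step by step:
Start: pos=(0,0), heading=0, pen down
LT 17: heading 0 -> 17
BK 3: (0,0) -> (-2.869,-0.877) [heading=17, draw]
FD 8: (-2.869,-0.877) -> (4.782,1.462) [heading=17, draw]
FD 11: (4.782,1.462) -> (15.301,4.678) [heading=17, draw]
FD 18: (15.301,4.678) -> (32.514,9.941) [heading=17, draw]
FD 2: (32.514,9.941) -> (34.427,10.525) [heading=17, draw]
Final: pos=(34.427,10.525), heading=17, 5 segment(s) drawn
Waypoints (6 total):
(0, 0)
(-2.869, -0.877)
(4.782, 1.462)
(15.301, 4.678)
(32.514, 9.941)
(34.427, 10.525)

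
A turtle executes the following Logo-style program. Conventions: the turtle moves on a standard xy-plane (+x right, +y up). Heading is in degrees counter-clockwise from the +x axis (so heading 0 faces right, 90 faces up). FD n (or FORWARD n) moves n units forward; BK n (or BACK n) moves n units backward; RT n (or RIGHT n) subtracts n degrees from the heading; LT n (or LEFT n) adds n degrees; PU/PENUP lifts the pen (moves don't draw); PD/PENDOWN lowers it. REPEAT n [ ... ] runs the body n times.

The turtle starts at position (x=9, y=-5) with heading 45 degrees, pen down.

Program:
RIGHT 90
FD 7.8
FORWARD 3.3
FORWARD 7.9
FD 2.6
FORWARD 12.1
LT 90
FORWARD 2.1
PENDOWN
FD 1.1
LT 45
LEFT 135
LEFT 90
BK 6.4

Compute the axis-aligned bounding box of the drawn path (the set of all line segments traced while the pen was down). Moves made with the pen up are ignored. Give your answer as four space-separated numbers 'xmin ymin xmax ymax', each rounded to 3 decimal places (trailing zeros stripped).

Executing turtle program step by step:
Start: pos=(9,-5), heading=45, pen down
RT 90: heading 45 -> 315
FD 7.8: (9,-5) -> (14.515,-10.515) [heading=315, draw]
FD 3.3: (14.515,-10.515) -> (16.849,-12.849) [heading=315, draw]
FD 7.9: (16.849,-12.849) -> (22.435,-18.435) [heading=315, draw]
FD 2.6: (22.435,-18.435) -> (24.274,-20.274) [heading=315, draw]
FD 12.1: (24.274,-20.274) -> (32.829,-28.829) [heading=315, draw]
LT 90: heading 315 -> 45
FD 2.1: (32.829,-28.829) -> (34.314,-27.345) [heading=45, draw]
PD: pen down
FD 1.1: (34.314,-27.345) -> (35.092,-26.567) [heading=45, draw]
LT 45: heading 45 -> 90
LT 135: heading 90 -> 225
LT 90: heading 225 -> 315
BK 6.4: (35.092,-26.567) -> (30.567,-22.041) [heading=315, draw]
Final: pos=(30.567,-22.041), heading=315, 8 segment(s) drawn

Segment endpoints: x in {9, 14.515, 16.849, 22.435, 24.274, 30.567, 32.829, 34.314, 35.092}, y in {-28.829, -27.345, -26.567, -22.041, -20.274, -18.435, -12.849, -10.515, -5}
xmin=9, ymin=-28.829, xmax=35.092, ymax=-5

Answer: 9 -28.829 35.092 -5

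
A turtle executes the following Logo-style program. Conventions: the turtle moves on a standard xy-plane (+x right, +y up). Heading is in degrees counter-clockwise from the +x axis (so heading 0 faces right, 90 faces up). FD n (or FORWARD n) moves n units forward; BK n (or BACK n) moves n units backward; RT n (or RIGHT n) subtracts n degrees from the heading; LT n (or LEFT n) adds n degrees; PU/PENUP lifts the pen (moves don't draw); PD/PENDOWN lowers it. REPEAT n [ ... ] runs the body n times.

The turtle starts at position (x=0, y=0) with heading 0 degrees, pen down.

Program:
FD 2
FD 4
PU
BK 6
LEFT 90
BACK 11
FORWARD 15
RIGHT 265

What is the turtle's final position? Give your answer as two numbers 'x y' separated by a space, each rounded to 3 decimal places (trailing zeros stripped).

Answer: 0 4

Derivation:
Executing turtle program step by step:
Start: pos=(0,0), heading=0, pen down
FD 2: (0,0) -> (2,0) [heading=0, draw]
FD 4: (2,0) -> (6,0) [heading=0, draw]
PU: pen up
BK 6: (6,0) -> (0,0) [heading=0, move]
LT 90: heading 0 -> 90
BK 11: (0,0) -> (0,-11) [heading=90, move]
FD 15: (0,-11) -> (0,4) [heading=90, move]
RT 265: heading 90 -> 185
Final: pos=(0,4), heading=185, 2 segment(s) drawn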